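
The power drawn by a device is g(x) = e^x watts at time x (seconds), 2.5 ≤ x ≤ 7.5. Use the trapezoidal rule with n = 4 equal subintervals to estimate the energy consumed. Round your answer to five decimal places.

2023.82440

Δx = (7.5 − 2.5)/4 = 1.25.
g(2.5) ≈ 12.18249, g(3.75) ≈ 42.52108, g(5) ≈ 148.41316, g(6.25) ≈ 518.01282, g(7.5) ≈ 1808.04241.
T_4 = (Δx/2)·[g(x_0) + 2g(x_1) + 2g(x_2) + 2g(x_3) + g(x_4)].
Sum ≈ 2023.82440.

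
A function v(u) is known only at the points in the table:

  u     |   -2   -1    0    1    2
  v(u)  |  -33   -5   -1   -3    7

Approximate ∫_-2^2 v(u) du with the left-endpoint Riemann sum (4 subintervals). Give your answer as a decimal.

Δu = 1.
Sum = 1·[(-33) + (-5) + (-1) + (-3)] = -42.

-42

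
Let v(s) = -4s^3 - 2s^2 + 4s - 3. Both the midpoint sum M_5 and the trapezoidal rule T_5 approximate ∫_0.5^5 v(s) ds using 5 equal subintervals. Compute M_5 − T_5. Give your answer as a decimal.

31.89375

M_5 = -661.55625.
T_5 = -693.45.
M_5 − T_5 = 31.89375.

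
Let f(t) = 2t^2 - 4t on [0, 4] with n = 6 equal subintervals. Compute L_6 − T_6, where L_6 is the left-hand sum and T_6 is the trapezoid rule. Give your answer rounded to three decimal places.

L_6 ≈ 5.92593.
T_6 ≈ 11.25926.
L_6 − T_6 ≈ -5.333.

-5.333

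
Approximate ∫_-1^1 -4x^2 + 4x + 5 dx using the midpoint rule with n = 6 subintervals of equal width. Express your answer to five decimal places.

7.40741

Δx = (1 − (-1))/6 = 1/3.
Midpoints: -5/6, -0.5, -1/6, 1/6, 0.5, 5/6.
f(-5/6) = -10/9, f(-0.5) = 2, f(-1/6) = 38/9, f(1/6) = 50/9, f(0.5) = 6, f(5/6) = 50/9.
Sum = Δx · [f(-5/6) + f(-0.5) + f(-1/6) + ...].
Sum ≈ 7.40741.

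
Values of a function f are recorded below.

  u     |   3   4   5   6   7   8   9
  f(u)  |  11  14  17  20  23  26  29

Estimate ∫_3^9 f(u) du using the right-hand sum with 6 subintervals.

129

Δu = 1.
Sum = 1·[14 + 17 + 20 + 23 + 26 + 29] = 129.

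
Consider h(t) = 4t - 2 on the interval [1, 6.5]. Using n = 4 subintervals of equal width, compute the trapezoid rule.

Δt = (6.5 − 1)/4 = 1.375.
h(1) = 2, h(2.375) = 7.5, h(3.75) = 13, h(5.125) = 18.5, h(6.5) = 24.
T_4 = (Δt/2)·[h(t_0) + 2h(t_1) + 2h(t_2) + 2h(t_3) + h(t_4)].
Sum = 71.5.

71.5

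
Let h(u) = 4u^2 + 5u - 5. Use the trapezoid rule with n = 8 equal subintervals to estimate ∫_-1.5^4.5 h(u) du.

Δu = (4.5 − (-1.5))/8 = 0.75.
h(-1.5) = -3.5, h(-0.75) = -6.5, h(0) = -5, h(0.75) = 1, h(1.5) = 11.5, h(2.25) = 26.5, h(3) = 46, h(3.75) = 70, h(4.5) = 98.5.
T_8 = (Δu/2)·[h(u_0) + 2h(u_1) + ... + 2h(u_{7}) + h(u_8)].
Sum = 143.25.

143.25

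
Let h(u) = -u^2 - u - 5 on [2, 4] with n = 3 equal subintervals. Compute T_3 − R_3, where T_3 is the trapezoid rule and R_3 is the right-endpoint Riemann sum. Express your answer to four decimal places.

4.6667

T_3 ≈ -34.814815.
R_3 ≈ -39.481481.
T_3 − R_3 ≈ 4.6667.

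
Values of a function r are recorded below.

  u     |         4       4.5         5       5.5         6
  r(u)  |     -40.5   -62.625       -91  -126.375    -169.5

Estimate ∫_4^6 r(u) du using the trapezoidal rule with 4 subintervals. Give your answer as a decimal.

-192.5

Δu = 0.5.
T_4 = (0.5/2)·[(-40.5) + 2·(-62.625) + 2·(-91) + 2·(-126.375) + (-169.5)] = -192.5.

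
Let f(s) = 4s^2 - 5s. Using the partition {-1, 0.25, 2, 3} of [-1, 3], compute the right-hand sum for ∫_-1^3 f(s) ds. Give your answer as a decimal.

Subinterval widths: 1.25, 1.75, 1.
Right endpoints: 0.25, 2, 3.
f(0.25) = -1, f(2) = 6, f(3) = 21.
Sum = Σ Δs_i · f(s_i).
Sum = 30.25.

30.25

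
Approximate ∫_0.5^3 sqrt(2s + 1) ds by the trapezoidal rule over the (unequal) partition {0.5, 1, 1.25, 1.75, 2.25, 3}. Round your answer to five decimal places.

Subinterval widths: 0.5, 0.25, 0.5, 0.5, 0.75.
f(0.5) ≈ 1.41421, f(1) ≈ 1.73205, f(1.25) ≈ 1.87083, f(1.75) ≈ 2.12132, f(2.25) ≈ 2.34521, f(3) ≈ 2.64575.
On each subinterval the trapezoid contributes (Δs_i/2)·[f(s_{i-1}) + f(s_i)].
Sum ≈ 5.22321.

5.22321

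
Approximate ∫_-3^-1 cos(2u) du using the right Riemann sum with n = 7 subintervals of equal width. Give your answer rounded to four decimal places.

Δu = (-1 − (-3))/7 = 2/7.
Right endpoints: -19/7, -17/7, -15/7, -13/7, -11/7, -9/7, -1.
f(-19/7) ≈ 0.6565, f(-17/7) ≈ 0.1442, f(-15/7) ≈ -0.4138, f(-13/7) ≈ -0.8404, f(-11/7) ≈ -1.0000, f(-9/7) ≈ -0.8418, f(-1) ≈ -0.4161.
Sum = Δu · [f(-19/7) + f(-17/7) + f(-15/7) + ...].
Sum ≈ -0.7747.

-0.7747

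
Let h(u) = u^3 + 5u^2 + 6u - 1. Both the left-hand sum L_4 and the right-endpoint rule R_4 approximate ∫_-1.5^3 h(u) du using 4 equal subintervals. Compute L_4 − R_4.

L_4 ≈ 40.98340.
R_4 ≈ 143.49902.
L_4 − R_4 = -102.515625.

-102.515625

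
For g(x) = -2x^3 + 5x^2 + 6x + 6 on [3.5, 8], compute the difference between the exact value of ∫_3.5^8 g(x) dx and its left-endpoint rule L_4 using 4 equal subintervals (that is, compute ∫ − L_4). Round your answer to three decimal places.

Exact integral: ∫_3.5^8 g(x) dx = -1008.84375.
L_4 ≈ -669.81445.
Error ≈ -1008.84375 − (-669.81445) ≈ -339.029.

-339.029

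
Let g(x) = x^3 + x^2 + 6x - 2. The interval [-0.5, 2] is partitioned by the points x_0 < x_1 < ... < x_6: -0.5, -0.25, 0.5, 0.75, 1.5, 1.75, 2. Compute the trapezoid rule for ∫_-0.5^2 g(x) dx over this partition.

Subinterval widths: 0.25, 0.75, 0.25, 0.75, 0.25, 0.25.
g(-0.5) = -4.875, g(-0.25) = -3.453125, g(0.5) = 1.375, g(0.75) = 3.484375, g(1.5) = 12.625, g(1.75) = 16.921875, g(2) = 22.
On each subinterval the trapezoid contributes (Δx_i/2)·[g(x_{i-1}) + g(x_i)].
Sum = 13.38671875.

13.38671875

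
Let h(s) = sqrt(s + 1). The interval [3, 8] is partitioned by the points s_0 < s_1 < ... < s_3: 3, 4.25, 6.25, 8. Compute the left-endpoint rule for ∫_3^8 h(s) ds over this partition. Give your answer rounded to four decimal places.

11.7946

Subinterval widths: 1.25, 2, 1.75.
Left endpoints: 3, 4.25, 6.25.
h(3) ≈ 2.0000, h(4.25) ≈ 2.2913, h(6.25) ≈ 2.6926.
Sum = Σ Δs_i · h(s_i).
Sum ≈ 11.7946.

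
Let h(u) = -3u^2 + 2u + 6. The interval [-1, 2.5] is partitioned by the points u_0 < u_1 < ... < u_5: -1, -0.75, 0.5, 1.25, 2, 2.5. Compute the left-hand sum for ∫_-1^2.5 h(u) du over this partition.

Subinterval widths: 0.25, 1.25, 0.75, 0.75, 0.5.
Left endpoints: -1, -0.75, 0.5, 1.25, 2.
h(-1) = 1, h(-0.75) = 2.8125, h(0.5) = 6.25, h(1.25) = 3.8125, h(2) = -2.
Sum = Σ Δu_i · h(u_i).
Sum = 10.3125.

10.3125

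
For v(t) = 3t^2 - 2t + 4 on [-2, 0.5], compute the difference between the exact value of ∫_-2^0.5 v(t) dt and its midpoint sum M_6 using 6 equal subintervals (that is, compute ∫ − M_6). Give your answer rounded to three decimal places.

0.109

Exact integral: ∫_-2^0.5 v(t) dt = 21.875.
M_6 ≈ 21.76649.
Error ≈ 21.875 − 21.76649 ≈ 0.109.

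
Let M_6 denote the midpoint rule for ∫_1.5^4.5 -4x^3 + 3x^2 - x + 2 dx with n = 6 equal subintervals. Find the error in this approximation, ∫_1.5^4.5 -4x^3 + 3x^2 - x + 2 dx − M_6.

Exact integral: ∫_1.5^4.5 f(x) dx = -320.25.
M_6 = -318.1875.
Error = -320.25 − (-318.1875) = -2.0625.

-2.0625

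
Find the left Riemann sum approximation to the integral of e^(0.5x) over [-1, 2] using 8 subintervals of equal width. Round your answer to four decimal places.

Δx = (2 − (-1))/8 = 0.375.
Left endpoints: -1, -0.625, -0.25, 0.125, 0.5, 0.875, 1.25, 1.625.
f(-1) ≈ 0.6065, f(-0.625) ≈ 0.7316, f(-0.25) ≈ 0.8825, f(0.125) ≈ 1.0645, f(0.5) ≈ 1.2840, f(0.875) ≈ 1.5488, f(1.25) ≈ 1.8682, f(1.625) ≈ 2.2535.
Sum = Δx · [f(-1) + f(-0.625) + f(-0.25) + ...].
Sum ≈ 3.8399.

3.8399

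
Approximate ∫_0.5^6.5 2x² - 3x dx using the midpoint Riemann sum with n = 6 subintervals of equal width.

119

Δx = (6.5 − 0.5)/6 = 1.
Midpoints: 1, 2, 3, 4, 5, 6.
f(1) = -1, f(2) = 2, f(3) = 9, f(4) = 20, f(5) = 35, f(6) = 54.
Sum = Δx · [f(1) + f(2) + f(3) + ...].
Sum = 119.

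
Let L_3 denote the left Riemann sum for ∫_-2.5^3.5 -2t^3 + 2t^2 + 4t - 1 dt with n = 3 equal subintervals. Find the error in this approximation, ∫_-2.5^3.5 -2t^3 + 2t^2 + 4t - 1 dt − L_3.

-77

Exact integral: ∫_-2.5^3.5 f(t) dt = -10.5.
L_3 = 66.5.
Error = -10.5 − 66.5 = -77.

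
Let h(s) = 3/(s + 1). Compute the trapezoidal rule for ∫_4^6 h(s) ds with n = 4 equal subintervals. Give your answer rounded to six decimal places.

1.010639

Δs = (6 − 4)/4 = 0.5.
h(4) = 0.6, h(4.5) = 6/11, h(5) = 0.5, h(5.5) = 6/13, h(6) = 3/7.
T_4 = (Δs/2)·[h(s_0) + 2h(s_1) + 2h(s_2) + 2h(s_3) + h(s_4)].
Sum ≈ 1.010639.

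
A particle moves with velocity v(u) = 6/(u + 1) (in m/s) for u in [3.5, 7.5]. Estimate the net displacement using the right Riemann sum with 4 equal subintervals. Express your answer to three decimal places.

3.520

Δu = (7.5 − 3.5)/4 = 1.
Right endpoints: 4.5, 5.5, 6.5, 7.5.
v(4.5) = 12/11, v(5.5) = 12/13, v(6.5) = 0.8, v(7.5) = 12/17.
Sum = Δu · [v(4.5) + v(5.5) + v(6.5) + v(7.5)].
Sum ≈ 3.520.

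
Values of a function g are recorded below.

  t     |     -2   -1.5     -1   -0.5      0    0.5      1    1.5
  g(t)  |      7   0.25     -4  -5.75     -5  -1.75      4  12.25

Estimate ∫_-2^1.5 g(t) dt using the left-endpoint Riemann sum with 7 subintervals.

Δt = 0.5.
Sum = 0.5·[7 + 0.25 + (-4) + (-5.75) + (-5) + (-1.75) + 4] = -2.625.

-2.625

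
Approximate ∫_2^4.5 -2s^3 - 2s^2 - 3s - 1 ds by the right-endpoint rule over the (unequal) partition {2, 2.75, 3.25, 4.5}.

Subinterval widths: 0.75, 0.5, 1.25.
Right endpoints: 2.75, 3.25, 4.5.
f(2.75) = -65.96875, f(3.25) = -100.53125, f(4.5) = -237.25.
Sum = Σ Δs_i · f(s_i).
Sum = -396.3046875.

-396.3046875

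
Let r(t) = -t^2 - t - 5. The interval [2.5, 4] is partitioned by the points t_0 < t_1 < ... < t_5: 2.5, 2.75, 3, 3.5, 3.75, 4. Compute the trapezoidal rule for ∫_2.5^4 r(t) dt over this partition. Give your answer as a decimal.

Subinterval widths: 0.25, 0.25, 0.5, 0.25, 0.25.
r(2.5) = -13.75, r(2.75) = -15.3125, r(3) = -17, r(3.5) = -20.75, r(3.75) = -22.8125, r(4) = -25.
On each subinterval the trapezoid contributes (Δt_i/2)·[r(t_{i-1}) + r(t_i)].
Sum = -28.53125.

-28.53125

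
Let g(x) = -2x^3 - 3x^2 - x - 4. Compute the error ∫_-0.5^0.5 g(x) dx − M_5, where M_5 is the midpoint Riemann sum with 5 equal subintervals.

Exact integral: ∫_-0.5^0.5 g(x) dx = -4.25.
M_5 = -4.24.
Error = -4.25 − (-4.24) = -0.01.

-0.01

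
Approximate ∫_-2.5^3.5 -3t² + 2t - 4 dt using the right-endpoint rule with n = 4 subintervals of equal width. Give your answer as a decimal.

-87.75

Δt = (3.5 − (-2.5))/4 = 1.5.
Right endpoints: -1, 0.5, 2, 3.5.
f(-1) = -9, f(0.5) = -3.75, f(2) = -12, f(3.5) = -33.75.
Sum = Δt · [f(-1) + f(0.5) + f(2) + f(3.5)].
Sum = -87.75.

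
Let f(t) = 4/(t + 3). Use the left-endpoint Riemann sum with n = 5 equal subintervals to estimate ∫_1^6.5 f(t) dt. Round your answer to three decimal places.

3.799

Δt = (6.5 − 1)/5 = 1.1.
Left endpoints: 1, 2.1, 3.2, 4.3, 5.4.
f(1) = 1, f(2.1) = 40/51, f(3.2) = 20/31, f(4.3) = 40/73, f(5.4) = 10/21.
Sum = Δt · [f(1) + f(2.1) + f(3.2) + f(4.3) + f(5.4)].
Sum ≈ 3.799.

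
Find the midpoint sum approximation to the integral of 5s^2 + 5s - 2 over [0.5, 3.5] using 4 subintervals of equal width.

94.546875

Δs = (3.5 − 0.5)/4 = 0.75.
Midpoints: 0.875, 1.625, 2.375, 3.125.
f(0.875) = 6.203125, f(1.625) = 19.328125, f(2.375) = 38.078125, f(3.125) = 62.453125.
Sum = Δs · [f(0.875) + f(1.625) + f(2.375) + f(3.125)].
Sum = 94.546875.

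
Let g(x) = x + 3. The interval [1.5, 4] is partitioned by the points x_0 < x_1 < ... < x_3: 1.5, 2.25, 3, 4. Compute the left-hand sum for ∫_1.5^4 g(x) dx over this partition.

13.3125

Subinterval widths: 0.75, 0.75, 1.
Left endpoints: 1.5, 2.25, 3.
g(1.5) = 4.5, g(2.25) = 5.25, g(3) = 6.
Sum = Σ Δx_i · g(x_i).
Sum = 13.3125.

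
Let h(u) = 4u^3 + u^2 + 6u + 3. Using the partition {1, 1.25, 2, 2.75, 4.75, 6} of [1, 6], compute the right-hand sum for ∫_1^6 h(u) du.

Subinterval widths: 0.25, 0.75, 0.75, 2, 1.25.
Right endpoints: 1.25, 2, 2.75, 4.75, 6.
h(1.25) = 19.875, h(2) = 51, h(2.75) = 110.25, h(4.75) = 482.75, h(6) = 939.
Sum = Σ Δu_i · h(u_i).
Sum = 2265.15625.

2265.15625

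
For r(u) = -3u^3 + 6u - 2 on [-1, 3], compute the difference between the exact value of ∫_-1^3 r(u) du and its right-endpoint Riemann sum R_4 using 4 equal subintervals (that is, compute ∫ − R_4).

36

Exact integral: ∫_-1^3 r(u) du = -44.
R_4 = -80.
Error = -44 − (-80) = 36.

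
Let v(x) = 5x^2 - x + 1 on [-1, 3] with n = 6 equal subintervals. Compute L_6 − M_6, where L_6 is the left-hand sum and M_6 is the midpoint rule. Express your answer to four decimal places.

-9.7778

L_6 ≈ 36.148148.
M_6 ≈ 45.925926.
L_6 − M_6 ≈ -9.7778.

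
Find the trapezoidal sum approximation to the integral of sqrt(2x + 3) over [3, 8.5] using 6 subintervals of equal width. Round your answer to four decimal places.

20.8066

Δx = (8.5 − 3)/6 = 11/12.
f(3) ≈ 3.0000, f(47/12) ≈ 3.2914, f(29/6) ≈ 3.5590, f(5.75) ≈ 3.8079, f(20/3) ≈ 4.0415, f(91/12) ≈ 4.2622, f(8.5) ≈ 4.4721.
T_6 = (Δx/2)·[f(x_0) + 2f(x_1) + ... + 2f(x_{5}) + f(x_6)].
Sum ≈ 20.8066.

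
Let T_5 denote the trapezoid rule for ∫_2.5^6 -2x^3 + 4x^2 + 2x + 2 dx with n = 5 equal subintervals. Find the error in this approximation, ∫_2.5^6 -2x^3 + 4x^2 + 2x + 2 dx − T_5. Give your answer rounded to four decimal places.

Exact integral: ∫_2.5^6 f(x) dx ≈ -324.552083.
T_5 = -330.6975.
Error ≈ -324.552083 − (-330.6975) ≈ 6.1454.

6.1454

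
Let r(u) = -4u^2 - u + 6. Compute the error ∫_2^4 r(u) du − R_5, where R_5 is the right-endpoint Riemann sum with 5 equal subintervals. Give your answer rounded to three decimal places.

10.213

Exact integral: ∫_2^4 r(u) du ≈ -68.66667.
R_5 = -78.88.
Error ≈ -68.66667 − (-78.88) ≈ 10.213.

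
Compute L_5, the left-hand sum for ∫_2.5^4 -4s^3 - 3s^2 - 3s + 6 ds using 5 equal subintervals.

Δs = (4 − 2.5)/5 = 0.3.
Left endpoints: 2.5, 2.8, 3.1, 3.4, 3.7.
f(2.5) = -82.75, f(2.8) = -113.728, f(3.1) = -151.294, f(3.4) = -196.096, f(3.7) = -248.782.
Sum = Δs · [f(2.5) + f(2.8) + f(3.1) + f(3.4) + f(3.7)].
Sum = -237.795.

-237.795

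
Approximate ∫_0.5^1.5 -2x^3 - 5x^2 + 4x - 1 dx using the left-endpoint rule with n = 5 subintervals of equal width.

Δx = (1.5 − 0.5)/5 = 0.2.
Left endpoints: 0.5, 0.7, 0.9, 1.1, 1.3.
f(0.5) = -0.5, f(0.7) = -1.336, f(0.9) = -2.908, f(1.1) = -5.312, f(1.3) = -8.644.
Sum = Δx · [f(0.5) + f(0.7) + f(0.9) + f(1.1) + f(1.3)].
Sum = -3.74.

-3.74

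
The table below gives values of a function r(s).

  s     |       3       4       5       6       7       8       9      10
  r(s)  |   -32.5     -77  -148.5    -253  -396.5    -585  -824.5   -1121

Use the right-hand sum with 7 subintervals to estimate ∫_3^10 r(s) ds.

-3405.5

Δs = 1.
Sum = 1·[(-77) + (-148.5) + (-253) + (-396.5) + (-585) + (-824.5) + (-1121)] = -3405.5.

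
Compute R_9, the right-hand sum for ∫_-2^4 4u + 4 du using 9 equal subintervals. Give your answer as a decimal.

Δu = (4 − (-2))/9 = 2/3.
Right endpoints: -4/3, -2/3, 0, 2/3, 4/3, 2, 8/3, 10/3, 4.
f(-4/3) = -4/3, f(-2/3) = 4/3, f(0) = 4, f(2/3) = 20/3, f(4/3) = 28/3, f(2) = 12, f(8/3) = 44/3, f(10/3) = 52/3, f(4) = 20.
Sum = Δu · [f(-4/3) + f(-2/3) + f(0) + ...].
Sum = 56.

56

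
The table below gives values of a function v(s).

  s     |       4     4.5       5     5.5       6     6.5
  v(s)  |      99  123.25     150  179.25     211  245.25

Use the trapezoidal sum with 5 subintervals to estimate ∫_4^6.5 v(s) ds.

Δs = 0.5.
T_5 = (0.5/2)·[99 + 2·123.25 + 2·150 + 2·179.25 + 2·211 + 245.25] = 417.8125.

417.8125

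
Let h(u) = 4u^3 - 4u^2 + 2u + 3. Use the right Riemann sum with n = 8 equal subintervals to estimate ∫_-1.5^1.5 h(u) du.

5.90625

Δu = (1.5 − (-1.5))/8 = 0.375.
Right endpoints: -1.125, -0.75, -0.375, 0, 0.375, 0.75, 1.125, 1.5.
h(-1.125) = -10.0078125, h(-0.75) = -2.4375, h(-0.375) = 1.4765625, h(0) = 3, h(0.375) = 3.3984375, h(0.75) = 3.9375, h(1.125) = 5.8828125, h(1.5) = 10.5.
Sum = Δu · [h(-1.125) + h(-0.75) + h(-0.375) + ...].
Sum = 5.90625.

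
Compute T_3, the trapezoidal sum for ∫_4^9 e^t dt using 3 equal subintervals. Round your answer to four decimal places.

9830.6421

Δt = (9 − 4)/3 = 5/3.
f(4) ≈ 54.5982, f(17/3) ≈ 289.0694, f(22/3) ≈ 1530.4749, f(9) ≈ 8103.0839.
T_3 = (Δt/2)·[f(t_0) + 2f(t_1) + 2f(t_2) + f(t_3)].
Sum ≈ 9830.6421.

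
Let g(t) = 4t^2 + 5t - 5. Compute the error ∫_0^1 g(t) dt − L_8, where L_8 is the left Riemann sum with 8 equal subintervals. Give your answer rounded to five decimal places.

Exact integral: ∫_0^1 g(t) dt ≈ -1.1666667.
L_8 = -1.71875.
Error ≈ -1.1666667 − (-1.71875) ≈ 0.55208.

0.55208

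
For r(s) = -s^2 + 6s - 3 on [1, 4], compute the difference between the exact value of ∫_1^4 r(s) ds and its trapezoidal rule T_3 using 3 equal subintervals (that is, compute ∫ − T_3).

Exact integral: ∫_1^4 r(s) ds = 15.
T_3 = 14.5.
Error = 15 − 14.5 = 0.5.

0.5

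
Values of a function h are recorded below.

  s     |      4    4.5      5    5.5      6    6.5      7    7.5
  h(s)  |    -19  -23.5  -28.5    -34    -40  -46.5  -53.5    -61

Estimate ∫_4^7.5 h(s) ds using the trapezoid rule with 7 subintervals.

Δs = 0.5.
T_7 = (0.5/2)·[(-19) + 2·(-23.5) + 2·(-28.5) + 2·(-34) + 2·(-40) + 2·(-46.5) + 2·(-53.5) + (-61)] = -133.

-133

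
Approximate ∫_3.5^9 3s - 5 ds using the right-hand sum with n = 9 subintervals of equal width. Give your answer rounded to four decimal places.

80.6667

Δs = (9 − 3.5)/9 = 11/18.
Right endpoints: 37/9, 85/18, 16/3, 107/18, 59/9, 43/6, 70/9, 151/18, 9.
f(37/9) = 22/3, f(85/18) = 55/6, f(16/3) = 11, f(107/18) = 77/6, f(59/9) = 44/3, f(43/6) = 16.5, f(70/9) = 55/3, f(151/18) = 121/6, f(9) = 22.
Sum = Δs · [f(37/9) + f(85/18) + f(16/3) + ...].
Sum ≈ 80.6667.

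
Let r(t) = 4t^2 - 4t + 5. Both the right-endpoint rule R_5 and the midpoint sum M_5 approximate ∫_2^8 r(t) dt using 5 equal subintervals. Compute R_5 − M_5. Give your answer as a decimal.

138.24

R_5 = 717.36.
M_5 = 579.12.
R_5 − M_5 = 138.24.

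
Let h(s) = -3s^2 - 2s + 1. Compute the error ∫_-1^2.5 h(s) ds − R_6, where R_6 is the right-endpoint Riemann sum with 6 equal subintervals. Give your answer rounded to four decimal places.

Exact integral: ∫_-1^2.5 h(s) ds = -18.375.
R_6 ≈ -25.605903.
Error ≈ -18.375 − (-25.605903) ≈ 7.2309.

7.2309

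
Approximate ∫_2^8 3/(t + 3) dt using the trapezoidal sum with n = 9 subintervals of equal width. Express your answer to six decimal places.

Δt = (8 − 2)/9 = 2/3.
f(2) = 0.6, f(8/3) = 9/17, f(10/3) = 9/19, f(4) = 3/7, f(14/3) = 9/23, f(16/3) = 0.36, f(6) = 1/3, f(20/3) = 9/29, f(22/3) = 9/31, f(8) = 3/11.
T_9 = (Δt/2)·[f(t_0) + 2f(t_1) + ... + 2f(t_{8}) + f(t_9)].
Sum ≈ 2.368891.

2.368891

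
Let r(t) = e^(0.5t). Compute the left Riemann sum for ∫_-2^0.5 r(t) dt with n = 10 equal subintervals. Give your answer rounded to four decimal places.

1.7202

Δt = (0.5 − (-2))/10 = 0.25.
Left endpoints: -2, -1.75, -1.5, -1.25, -1, -0.75, -0.5, -0.25, 0, 0.25.
r(-2) ≈ 0.3679, r(-1.75) ≈ 0.4169, r(-1.5) ≈ 0.4724, r(-1.25) ≈ 0.5353, r(-1) ≈ 0.6065, r(-0.75) ≈ 0.6873, r(-0.5) ≈ 0.7788, r(-0.25) ≈ 0.8825, r(0) ≈ 1.0000, r(0.25) ≈ 1.1331.
Sum = Δt · [r(-2) + r(-1.75) + r(-1.5) + ...].
Sum ≈ 1.7202.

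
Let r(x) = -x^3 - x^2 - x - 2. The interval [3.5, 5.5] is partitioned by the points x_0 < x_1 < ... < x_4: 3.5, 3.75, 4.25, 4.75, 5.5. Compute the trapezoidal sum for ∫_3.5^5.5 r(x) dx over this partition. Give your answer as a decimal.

-247.171875

Subinterval widths: 0.25, 0.5, 0.5, 0.75.
r(3.5) = -60.625, r(3.75) = -72.546875, r(4.25) = -101.078125, r(4.75) = -136.484375, r(5.5) = -204.125.
On each subinterval the trapezoid contributes (Δx_i/2)·[r(x_{i-1}) + r(x_i)].
Sum = -247.171875.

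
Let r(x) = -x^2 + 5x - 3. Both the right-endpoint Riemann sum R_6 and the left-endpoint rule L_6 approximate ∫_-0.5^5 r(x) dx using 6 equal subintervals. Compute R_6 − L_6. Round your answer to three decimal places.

R_6 ≈ 4.15683.
L_6 ≈ 1.63600.
R_6 − L_6 ≈ 2.521.

2.521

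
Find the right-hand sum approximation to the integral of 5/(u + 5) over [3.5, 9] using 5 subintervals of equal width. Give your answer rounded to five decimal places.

Δu = (9 − 3.5)/5 = 1.1.
Right endpoints: 4.6, 5.7, 6.8, 7.9, 9.
f(4.6) = 25/48, f(5.7) = 50/107, f(6.8) = 25/59, f(7.9) = 50/129, f(9) = 5/14.
Sum = Δu · [f(4.6) + f(5.7) + f(6.8) + f(7.9) + f(9)].
Sum ≈ 2.37225.

2.37225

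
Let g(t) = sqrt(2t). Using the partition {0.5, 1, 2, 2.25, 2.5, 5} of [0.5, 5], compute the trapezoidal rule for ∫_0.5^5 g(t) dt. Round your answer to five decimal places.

Subinterval widths: 0.5, 1, 0.25, 0.25, 2.5.
g(0.5) ≈ 1.00000, g(1) ≈ 1.41421, g(2) ≈ 2.00000, g(2.25) ≈ 2.12132, g(2.5) ≈ 2.23607, g(5) ≈ 3.16228.
On each subinterval the trapezoid contributes (Δt_i/2)·[g(t_{i-1}) + g(t_i)].
Sum ≈ 10.11843.

10.11843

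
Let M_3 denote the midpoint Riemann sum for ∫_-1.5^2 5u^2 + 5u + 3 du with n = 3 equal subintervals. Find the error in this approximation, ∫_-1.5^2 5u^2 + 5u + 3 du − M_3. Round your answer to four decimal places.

Exact integral: ∫_-1.5^2 f(u) du ≈ 33.833333.
M_3 ≈ 31.848380.
Error ≈ 33.833333 − 31.848380 ≈ 1.9850.

1.9850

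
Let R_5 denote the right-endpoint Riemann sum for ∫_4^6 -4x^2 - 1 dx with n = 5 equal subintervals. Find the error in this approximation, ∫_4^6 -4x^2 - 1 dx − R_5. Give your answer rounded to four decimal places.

16.2133

Exact integral: ∫_4^6 f(x) dx ≈ -204.666667.
R_5 = -220.88.
Error ≈ -204.666667 − (-220.88) ≈ 16.2133.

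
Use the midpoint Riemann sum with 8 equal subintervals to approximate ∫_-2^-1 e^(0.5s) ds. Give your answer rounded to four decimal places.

0.4772

Δs = (-1 − (-2))/8 = 0.125.
Midpoints: -1.9375, -1.8125, -1.6875, -1.5625, -1.4375, -1.3125, -1.1875, -1.0625.
f(-1.9375) ≈ 0.3796, f(-1.8125) ≈ 0.4040, f(-1.6875) ≈ 0.4301, f(-1.5625) ≈ 0.4578, f(-1.4375) ≈ 0.4874, f(-1.3125) ≈ 0.5188, f(-1.1875) ≈ 0.5523, f(-1.0625) ≈ 0.5879.
Sum = Δs · [f(-1.9375) + f(-1.8125) + f(-1.6875) + ...].
Sum ≈ 0.4772.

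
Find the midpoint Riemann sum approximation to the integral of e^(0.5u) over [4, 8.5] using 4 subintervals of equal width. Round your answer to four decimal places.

123.7942

Δu = (8.5 − 4)/4 = 1.125.
Midpoints: 4.5625, 5.6875, 6.8125, 7.9375.
f(4.5625) ≈ 9.7889, f(5.6875) ≈ 17.1801, f(6.8125) ≈ 30.1520, f(7.9375) ≈ 52.9183.
Sum = Δu · [f(4.5625) + f(5.6875) + f(6.8125) + f(7.9375)].
Sum ≈ 123.7942.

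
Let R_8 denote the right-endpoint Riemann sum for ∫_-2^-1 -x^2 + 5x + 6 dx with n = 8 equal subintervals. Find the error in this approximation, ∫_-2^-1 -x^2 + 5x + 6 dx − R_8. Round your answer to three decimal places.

-0.497

Exact integral: ∫_-2^-1 f(x) dx ≈ -3.83333.
R_8 = -3.3359375.
Error ≈ -3.83333 − (-3.3359375) ≈ -0.497.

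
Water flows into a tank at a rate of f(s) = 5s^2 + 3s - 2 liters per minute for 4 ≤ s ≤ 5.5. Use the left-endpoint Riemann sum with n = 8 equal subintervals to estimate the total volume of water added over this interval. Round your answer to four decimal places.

181.9424

Δs = (5.5 − 4)/8 = 0.1875.
Left endpoints: 4, 4.1875, 4.375, 4.5625, 4.75, 4.9375, 5.125, 5.3125.
f(4) = 90, f(4.1875) = 98.23828125, f(4.375) = 106.828125, f(4.5625) = 115.76953125, f(4.75) = 125.0625, f(4.9375) = 134.70703125, f(5.125) = 144.703125, f(5.3125) = 155.05078125.
Sum = Δs · [f(4) + f(4.1875) + f(4.375) + ...].
Sum ≈ 181.9424.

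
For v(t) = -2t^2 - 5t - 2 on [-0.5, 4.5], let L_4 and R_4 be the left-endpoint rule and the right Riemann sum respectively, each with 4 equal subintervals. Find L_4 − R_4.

L_4 = -82.8125.
R_4 = -164.0625.
L_4 − R_4 = 81.25.

81.25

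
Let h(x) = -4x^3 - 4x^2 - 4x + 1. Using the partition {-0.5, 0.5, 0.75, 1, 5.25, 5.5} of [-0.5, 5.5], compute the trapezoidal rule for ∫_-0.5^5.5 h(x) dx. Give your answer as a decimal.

-1722.875

Subinterval widths: 1, 0.25, 0.25, 4.25, 0.25.
h(-0.5) = 2.5, h(0.5) = -2.5, h(0.75) = -5.9375, h(1) = -11, h(5.25) = -709.0625, h(5.5) = -807.5.
On each subinterval the trapezoid contributes (Δx_i/2)·[h(x_{i-1}) + h(x_i)].
Sum = -1722.875.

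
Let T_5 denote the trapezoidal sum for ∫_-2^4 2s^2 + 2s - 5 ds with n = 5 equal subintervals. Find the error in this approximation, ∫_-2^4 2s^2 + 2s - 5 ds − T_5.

Exact integral: ∫_-2^4 f(s) ds = 30.
T_5 = 32.88.
Error = 30 − 32.88 = -2.88.

-2.88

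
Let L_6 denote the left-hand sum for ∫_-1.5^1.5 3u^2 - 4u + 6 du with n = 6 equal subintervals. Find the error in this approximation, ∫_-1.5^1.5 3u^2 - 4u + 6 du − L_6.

Exact integral: ∫_-1.5^1.5 f(u) du = 24.75.
L_6 = 28.125.
Error = 24.75 − 28.125 = -3.375.

-3.375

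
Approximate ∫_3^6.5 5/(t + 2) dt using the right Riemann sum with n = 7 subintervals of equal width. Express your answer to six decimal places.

Δt = (6.5 − 3)/7 = 0.5.
Right endpoints: 3.5, 4, 4.5, 5, 5.5, 6, 6.5.
f(3.5) = 10/11, f(4) = 5/6, f(4.5) = 10/13, f(5) = 5/7, f(5.5) = 2/3, f(6) = 0.625, f(6.5) = 10/17.
Sum = Δt · [f(3.5) + f(4) + f(4.5) + ...].
Sum ≈ 2.552921.

2.552921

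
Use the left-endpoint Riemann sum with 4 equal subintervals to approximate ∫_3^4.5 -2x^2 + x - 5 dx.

-40.7578125

Δx = (4.5 − 3)/4 = 0.375.
Left endpoints: 3, 3.375, 3.75, 4.125.
f(3) = -20, f(3.375) = -24.40625, f(3.75) = -29.375, f(4.125) = -34.90625.
Sum = Δx · [f(3) + f(3.375) + f(3.75) + f(4.125)].
Sum = -40.7578125.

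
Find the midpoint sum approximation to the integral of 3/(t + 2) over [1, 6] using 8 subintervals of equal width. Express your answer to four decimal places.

2.9379

Δt = (6 − 1)/8 = 0.625.
Midpoints: 1.3125, 1.9375, 2.5625, 3.1875, 3.8125, 4.4375, 5.0625, 5.6875.
f(1.3125) = 48/53, f(1.9375) = 16/21, f(2.5625) = 48/73, f(3.1875) = 48/83, f(3.8125) = 16/31, f(4.4375) = 48/103, f(5.0625) = 48/113, f(5.6875) = 16/41.
Sum = Δt · [f(1.3125) + f(1.9375) + f(2.5625) + ...].
Sum ≈ 2.9379.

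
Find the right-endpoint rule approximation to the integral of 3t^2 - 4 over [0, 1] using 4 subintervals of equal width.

Δt = (1 − 0)/4 = 0.25.
Right endpoints: 0.25, 0.5, 0.75, 1.
f(0.25) = -3.8125, f(0.5) = -3.25, f(0.75) = -2.3125, f(1) = -1.
Sum = Δt · [f(0.25) + f(0.5) + f(0.75) + f(1)].
Sum = -2.59375.

-2.59375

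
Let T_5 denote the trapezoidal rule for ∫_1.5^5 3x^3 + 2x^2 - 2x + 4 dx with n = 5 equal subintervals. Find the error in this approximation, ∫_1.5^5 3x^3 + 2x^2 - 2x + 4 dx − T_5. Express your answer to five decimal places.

-8.93229

Exact integral: ∫_1.5^5 f(x) dx ≈ 537.2864583.
T_5 = 546.21875.
Error ≈ 537.2864583 − 546.21875 ≈ -8.93229.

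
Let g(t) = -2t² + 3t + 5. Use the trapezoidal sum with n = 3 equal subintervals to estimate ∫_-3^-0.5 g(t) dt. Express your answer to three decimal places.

-19.120

Δt = (-0.5 − (-3))/3 = 5/6.
g(-3) = -22, g(-13/6) = -98/9, g(-4/3) = -23/9, g(-0.5) = 3.
T_3 = (Δt/2)·[g(t_0) + 2g(t_1) + 2g(t_2) + g(t_3)].
Sum ≈ -19.120.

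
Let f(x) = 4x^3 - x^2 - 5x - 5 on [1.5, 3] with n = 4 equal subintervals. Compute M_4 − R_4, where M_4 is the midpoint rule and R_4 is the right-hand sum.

M_4 = 43.23046875.
R_4 = 59.6484375.
M_4 − R_4 = -16.41796875.

-16.41796875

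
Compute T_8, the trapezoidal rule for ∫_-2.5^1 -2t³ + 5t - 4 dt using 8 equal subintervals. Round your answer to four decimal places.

-7.5913

Δt = (1 − (-2.5))/8 = 0.4375.
f(-2.5) = 14.75, f(-2.0625) = 6625/2048, f(-1.625) = -3.54296875, f(-1.1875) = -13493/2048, f(-0.75) = -6.90625, f(-0.3125) = -11267/2048, f(0.125) = -3.37890625, f(0.5625) = -3161/2048, f(1) = -1.
T_8 = (Δt/2)·[f(t_0) + 2f(t_1) + ... + 2f(t_{7}) + f(t_8)].
Sum ≈ -7.5913.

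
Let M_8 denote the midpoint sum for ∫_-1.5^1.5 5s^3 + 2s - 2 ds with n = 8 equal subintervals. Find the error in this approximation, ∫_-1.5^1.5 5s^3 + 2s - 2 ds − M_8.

0

Exact integral: ∫_-1.5^1.5 f(s) ds = -6.
M_8 = -6.
Error = -6 − (-6) = 0.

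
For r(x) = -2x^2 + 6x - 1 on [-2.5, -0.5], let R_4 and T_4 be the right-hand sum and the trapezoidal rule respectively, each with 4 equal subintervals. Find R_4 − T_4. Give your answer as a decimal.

R_4 = -24.5.
T_4 = -30.5.
R_4 − T_4 = 6.

6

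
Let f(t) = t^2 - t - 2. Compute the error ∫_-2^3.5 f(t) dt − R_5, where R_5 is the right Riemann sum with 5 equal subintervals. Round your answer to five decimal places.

Exact integral: ∫_-2^3.5 f(t) dt ≈ 1.8333333.
R_5 = 4.455.
Error ≈ 1.8333333 − 4.455 ≈ -2.62167.

-2.62167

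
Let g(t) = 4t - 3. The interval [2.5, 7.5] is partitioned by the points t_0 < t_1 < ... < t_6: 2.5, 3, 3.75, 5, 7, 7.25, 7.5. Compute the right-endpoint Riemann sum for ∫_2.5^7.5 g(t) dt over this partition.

Subinterval widths: 0.5, 0.75, 1.25, 2, 0.25, 0.25.
Right endpoints: 3, 3.75, 5, 7, 7.25, 7.5.
g(3) = 9, g(3.75) = 12, g(5) = 17, g(7) = 25, g(7.25) = 26, g(7.5) = 27.
Sum = Σ Δt_i · g(t_i).
Sum = 98.

98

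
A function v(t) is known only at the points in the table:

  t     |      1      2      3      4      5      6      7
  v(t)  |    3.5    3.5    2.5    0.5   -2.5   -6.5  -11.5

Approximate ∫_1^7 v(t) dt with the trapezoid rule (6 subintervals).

Δt = 1.
T_6 = (1/2)·[3.5 + 2·3.5 + 2·2.5 + 2·0.5 + 2·(-2.5) + 2·(-6.5) + (-11.5)] = -6.5.

-6.5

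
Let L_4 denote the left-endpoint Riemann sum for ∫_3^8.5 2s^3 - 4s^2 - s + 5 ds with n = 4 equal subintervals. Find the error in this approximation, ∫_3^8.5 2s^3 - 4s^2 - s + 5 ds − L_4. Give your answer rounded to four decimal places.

Exact integral: ∫_3^8.5 f(s) ds ≈ 1782.572917.
L_4 ≈ 1205.853516.
Error ≈ 1782.572917 − 1205.853516 ≈ 576.7194.

576.7194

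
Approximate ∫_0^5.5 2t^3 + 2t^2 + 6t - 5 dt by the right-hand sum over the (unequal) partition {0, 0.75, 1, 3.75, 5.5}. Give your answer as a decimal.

Subinterval widths: 0.75, 0.25, 2.75, 1.75.
Right endpoints: 0.75, 1, 3.75, 5.5.
f(0.75) = 1.46875, f(1) = 5, f(3.75) = 151.09375, f(5.5) = 421.25.
Sum = Σ Δt_i · f(t_i).
Sum = 1155.046875.

1155.046875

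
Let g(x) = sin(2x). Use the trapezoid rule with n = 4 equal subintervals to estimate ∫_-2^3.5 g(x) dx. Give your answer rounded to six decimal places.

-0.191929

Δx = (3.5 − (-2))/4 = 1.375.
g(-2) ≈ 0.756802, g(-0.625) ≈ -0.948985, g(0.75) ≈ 0.997495, g(2.125) ≈ -0.894989, g(3.5) ≈ 0.656987.
T_4 = (Δx/2)·[g(x_0) + 2g(x_1) + 2g(x_2) + 2g(x_3) + g(x_4)].
Sum ≈ -0.191929.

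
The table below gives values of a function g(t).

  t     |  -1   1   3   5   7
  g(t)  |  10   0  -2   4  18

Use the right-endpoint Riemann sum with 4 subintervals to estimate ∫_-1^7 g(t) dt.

40

Δt = 2.
Sum = 2·[0 + (-2) + 4 + 18] = 40.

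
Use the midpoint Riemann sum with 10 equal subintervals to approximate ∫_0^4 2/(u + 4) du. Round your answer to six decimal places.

1.385671

Δu = (4 − 0)/10 = 0.4.
Midpoints: 0.2, 0.6, 1, 1.4, 1.8, 2.2, 2.6, 3, 3.4, 3.8.
f(0.2) = 10/21, f(0.6) = 10/23, f(1) = 0.4, f(1.4) = 10/27, f(1.8) = 10/29, f(2.2) = 10/31, f(2.6) = 10/33, f(3) = 2/7, f(3.4) = 10/37, f(3.8) = 10/39.
Sum = Δu · [f(0.2) + f(0.6) + f(1) + ...].
Sum ≈ 1.385671.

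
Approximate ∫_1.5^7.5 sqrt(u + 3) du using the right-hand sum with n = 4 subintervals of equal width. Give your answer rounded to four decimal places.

Δu = (7.5 − 1.5)/4 = 1.5.
Right endpoints: 3, 4.5, 6, 7.5.
f(3) ≈ 2.4495, f(4.5) ≈ 2.7386, f(6) ≈ 3.0000, f(7.5) ≈ 3.2404.
Sum = Δu · [f(3) + f(4.5) + f(6) + f(7.5)].
Sum ≈ 17.1427.

17.1427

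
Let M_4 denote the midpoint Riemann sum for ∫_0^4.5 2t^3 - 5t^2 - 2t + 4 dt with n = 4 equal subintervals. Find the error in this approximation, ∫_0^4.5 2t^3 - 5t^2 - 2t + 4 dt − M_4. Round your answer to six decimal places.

Exact integral: ∫_0^4.5 f(t) dt = 50.90625.
M_4 ≈ 46.87207031.
Error ≈ 50.90625 − 46.87207031 ≈ 4.034180.

4.034180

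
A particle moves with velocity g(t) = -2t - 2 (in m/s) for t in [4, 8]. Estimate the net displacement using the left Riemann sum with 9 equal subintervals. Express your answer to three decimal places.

Δt = (8 − 4)/9 = 4/9.
Left endpoints: 4, 40/9, 44/9, 16/3, 52/9, 56/9, 20/3, 64/9, 68/9.
g(4) = -10, g(40/9) = -98/9, g(44/9) = -106/9, g(16/3) = -38/3, g(52/9) = -122/9, g(56/9) = -130/9, g(20/3) = -46/3, g(64/9) = -146/9, g(68/9) = -154/9.
Sum = Δt · [g(4) + g(40/9) + g(44/9) + ...].
Sum ≈ -54.222.

-54.222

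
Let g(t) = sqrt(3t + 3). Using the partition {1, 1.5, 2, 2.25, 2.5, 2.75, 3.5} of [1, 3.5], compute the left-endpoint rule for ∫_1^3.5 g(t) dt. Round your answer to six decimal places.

Subinterval widths: 0.5, 0.5, 0.25, 0.25, 0.25, 0.75.
Left endpoints: 1, 1.5, 2, 2.25, 2.5, 2.75.
g(1) ≈ 2.449490, g(1.5) ≈ 2.738613, g(2) ≈ 3.000000, g(2.25) ≈ 3.122499, g(2.5) ≈ 3.240370, g(2.75) ≈ 3.354102.
Sum = Σ Δt_i · g(t_i).
Sum ≈ 7.450345.

7.450345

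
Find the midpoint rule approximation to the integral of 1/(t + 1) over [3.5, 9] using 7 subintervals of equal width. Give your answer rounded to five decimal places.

0.79750

Δt = (9 − 3.5)/7 = 11/14.
Midpoints: 109/28, 131/28, 153/28, 6.25, 197/28, 219/28, 241/28.
f(109/28) = 28/137, f(131/28) = 28/159, f(153/28) = 28/181, f(6.25) = 4/29, f(197/28) = 28/225, f(219/28) = 28/247, f(241/28) = 28/269.
Sum = Δt · [f(109/28) + f(131/28) + f(153/28) + ...].
Sum ≈ 0.79750.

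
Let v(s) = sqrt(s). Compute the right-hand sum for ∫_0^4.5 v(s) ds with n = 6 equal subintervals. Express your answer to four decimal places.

7.0355

Δs = (4.5 − 0)/6 = 0.75.
Right endpoints: 0.75, 1.5, 2.25, 3, 3.75, 4.5.
v(0.75) ≈ 0.8660, v(1.5) ≈ 1.2247, v(2.25) ≈ 1.5000, v(3) ≈ 1.7321, v(3.75) ≈ 1.9365, v(4.5) ≈ 2.1213.
Sum = Δs · [v(0.75) + v(1.5) + v(2.25) + ...].
Sum ≈ 7.0355.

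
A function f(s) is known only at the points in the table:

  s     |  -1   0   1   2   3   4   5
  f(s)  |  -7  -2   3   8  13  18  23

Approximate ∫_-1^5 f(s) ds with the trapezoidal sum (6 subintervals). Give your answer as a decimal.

Δs = 1.
T_6 = (1/2)·[(-7) + 2·(-2) + 2·3 + 2·8 + 2·13 + 2·18 + 23] = 48.

48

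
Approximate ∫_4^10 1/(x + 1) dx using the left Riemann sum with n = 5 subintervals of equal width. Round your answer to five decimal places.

Δx = (10 − 4)/5 = 1.2.
Left endpoints: 4, 5.2, 6.4, 7.6, 8.8.
f(4) = 0.2, f(5.2) = 5/31, f(6.4) = 5/37, f(7.6) = 5/43, f(8.8) = 5/49.
Sum = Δx · [f(4) + f(5.2) + f(6.4) + f(7.6) + f(8.8)].
Sum ≈ 0.85769.

0.85769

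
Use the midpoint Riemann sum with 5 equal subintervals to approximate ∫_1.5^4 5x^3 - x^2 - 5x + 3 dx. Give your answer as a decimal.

264.4921875

Δx = (4 − 1.5)/5 = 0.5.
Midpoints: 1.75, 2.25, 2.75, 3.25, 3.75.
f(1.75) = 17.984375, f(2.25) = 43.640625, f(2.75) = 85.671875, f(3.25) = 147.828125, f(3.75) = 233.859375.
Sum = Δx · [f(1.75) + f(2.25) + f(2.75) + f(3.25) + f(3.75)].
Sum = 264.4921875.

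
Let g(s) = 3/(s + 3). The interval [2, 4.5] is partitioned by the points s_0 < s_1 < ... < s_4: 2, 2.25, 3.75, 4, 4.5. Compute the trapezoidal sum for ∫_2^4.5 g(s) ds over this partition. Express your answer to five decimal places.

Subinterval widths: 0.25, 1.5, 0.25, 0.5.
g(2) = 0.6, g(2.25) = 4/7, g(3.75) = 4/9, g(4) = 3/7, g(4.5) = 0.4.
On each subinterval the trapezoid contributes (Δs_i/2)·[g(s_{i-1}) + g(s_i)].
Sum ≈ 1.22460.

1.22460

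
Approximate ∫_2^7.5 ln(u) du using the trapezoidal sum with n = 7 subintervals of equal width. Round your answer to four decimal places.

Δu = (7.5 − 2)/7 = 11/14.
f(2) ≈ 0.6931, f(39/14) ≈ 1.0245, f(25/7) ≈ 1.2730, f(61/14) ≈ 1.4718, f(36/7) ≈ 1.6376, f(83/14) ≈ 1.7798, f(47/7) ≈ 1.9042, f(7.5) ≈ 2.0149.
T_7 = (Δu/2)·[f(u_0) + 2f(u_1) + ... + 2f(u_{6}) + f(u_7)].
Sum ≈ 8.2067.

8.2067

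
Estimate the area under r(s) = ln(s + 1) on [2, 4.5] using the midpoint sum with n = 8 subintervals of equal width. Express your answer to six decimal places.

3.580893

Δs = (4.5 − 2)/8 = 0.3125.
Midpoints: 2.15625, 2.46875, 2.78125, 3.09375, 3.40625, 3.71875, 4.03125, 4.34375.
r(2.15625) ≈ 1.149385, r(2.46875) ≈ 1.243794, r(2.78125) ≈ 1.330055, r(3.09375) ≈ 1.409461, r(3.40625) ≈ 1.483024, r(3.71875) ≈ 1.551544, r(4.03125) ≈ 1.615668, r(4.34375) ≈ 1.675928.
Sum = Δs · [r(2.15625) + r(2.46875) + r(2.78125) + ...].
Sum ≈ 3.580893.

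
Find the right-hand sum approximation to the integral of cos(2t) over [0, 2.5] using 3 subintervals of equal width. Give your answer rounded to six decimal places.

-0.661446

Δt = (2.5 − 0)/3 = 5/6.
Right endpoints: 5/6, 5/3, 2.5.
f(5/6) ≈ -0.095724, f(5/3) ≈ -0.981674, f(2.5) ≈ 0.283662.
Sum = Δt · [f(5/6) + f(5/3) + f(2.5)].
Sum ≈ -0.661446.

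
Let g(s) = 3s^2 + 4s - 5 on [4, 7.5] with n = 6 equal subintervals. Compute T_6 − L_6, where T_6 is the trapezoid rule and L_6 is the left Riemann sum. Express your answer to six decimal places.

39.302083

T_6 ≈ 421.47048611.
L_6 ≈ 382.16840278.
T_6 − L_6 ≈ 39.302083.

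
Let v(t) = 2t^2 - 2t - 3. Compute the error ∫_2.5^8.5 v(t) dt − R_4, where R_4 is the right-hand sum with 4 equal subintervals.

-94.5

Exact integral: ∫_2.5^8.5 v(t) dt = 315.
R_4 = 409.5.
Error = 315 − 409.5 = -94.5.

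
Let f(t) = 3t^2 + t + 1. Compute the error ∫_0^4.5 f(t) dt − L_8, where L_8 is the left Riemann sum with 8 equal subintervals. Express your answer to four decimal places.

17.6396

Exact integral: ∫_0^4.5 f(t) dt = 105.75.
L_8 ≈ 88.110352.
Error ≈ 105.75 − 88.110352 ≈ 17.6396.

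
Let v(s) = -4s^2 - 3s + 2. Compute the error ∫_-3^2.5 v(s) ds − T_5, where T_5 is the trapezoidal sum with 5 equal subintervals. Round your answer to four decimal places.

4.4367

Exact integral: ∫_-3^2.5 v(s) ds ≈ -41.708333.
T_5 = -46.145.
Error ≈ -41.708333 − (-46.145) ≈ 4.4367.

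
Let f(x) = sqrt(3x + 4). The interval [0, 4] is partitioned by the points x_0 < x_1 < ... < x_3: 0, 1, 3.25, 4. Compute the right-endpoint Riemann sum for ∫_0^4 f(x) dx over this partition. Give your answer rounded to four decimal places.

13.9890

Subinterval widths: 1, 2.25, 0.75.
Right endpoints: 1, 3.25, 4.
f(1) ≈ 2.6458, f(3.25) ≈ 3.7081, f(4) ≈ 4.0000.
Sum = Σ Δx_i · f(x_i).
Sum ≈ 13.9890.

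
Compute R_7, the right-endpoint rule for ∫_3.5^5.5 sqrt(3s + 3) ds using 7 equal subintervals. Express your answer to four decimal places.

8.2183

Δs = (5.5 − 3.5)/7 = 2/7.
Right endpoints: 53/14, 57/14, 61/14, 65/14, 69/14, 73/14, 5.5.
f(53/14) ≈ 3.7891, f(57/14) ≈ 3.9005, f(61/14) ≈ 4.0089, f(65/14) ≈ 4.1144, f(69/14) ≈ 4.2173, f(73/14) ≈ 4.3177, f(5.5) ≈ 4.4159.
Sum = Δs · [f(53/14) + f(57/14) + f(61/14) + ...].
Sum ≈ 8.2183.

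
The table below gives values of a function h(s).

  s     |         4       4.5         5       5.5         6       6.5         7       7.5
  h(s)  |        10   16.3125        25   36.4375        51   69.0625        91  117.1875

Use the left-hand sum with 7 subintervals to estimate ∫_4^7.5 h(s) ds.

Δs = 0.5.
Sum = 0.5·[10 + 16.3125 + 25 + 36.4375 + 51 + 69.0625 + 91] = 149.40625.

149.40625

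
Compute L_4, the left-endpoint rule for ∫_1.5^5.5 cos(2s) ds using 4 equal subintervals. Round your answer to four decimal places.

Δs = (5.5 − 1.5)/4 = 1.
Left endpoints: 1.5, 2.5, 3.5, 4.5.
f(1.5) ≈ -0.9900, f(2.5) ≈ 0.2837, f(3.5) ≈ 0.7539, f(4.5) ≈ -0.9111.
Sum = Δs · [f(1.5) + f(2.5) + f(3.5) + f(4.5)].
Sum ≈ -0.8636.

-0.8636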